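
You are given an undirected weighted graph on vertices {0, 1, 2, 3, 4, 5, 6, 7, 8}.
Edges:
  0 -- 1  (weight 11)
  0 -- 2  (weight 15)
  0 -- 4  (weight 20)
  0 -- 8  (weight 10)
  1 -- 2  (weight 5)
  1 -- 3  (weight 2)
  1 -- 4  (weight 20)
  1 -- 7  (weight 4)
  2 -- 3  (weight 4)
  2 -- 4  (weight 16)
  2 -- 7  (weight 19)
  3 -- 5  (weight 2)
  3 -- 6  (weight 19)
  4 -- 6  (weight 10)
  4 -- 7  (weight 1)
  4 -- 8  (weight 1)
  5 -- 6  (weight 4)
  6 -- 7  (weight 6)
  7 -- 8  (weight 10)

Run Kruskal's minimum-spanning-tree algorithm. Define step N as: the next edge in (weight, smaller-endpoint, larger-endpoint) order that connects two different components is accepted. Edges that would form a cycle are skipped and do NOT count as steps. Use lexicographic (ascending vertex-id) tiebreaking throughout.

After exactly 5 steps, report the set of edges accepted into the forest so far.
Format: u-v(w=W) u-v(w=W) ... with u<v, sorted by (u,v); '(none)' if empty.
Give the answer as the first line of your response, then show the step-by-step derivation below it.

1-3(w=2) 1-7(w=4) 3-5(w=2) 4-7(w=1) 4-8(w=1)

step 1: add edge 4-7 (w=1); MST = {4-7(w=1)}
step 2: add edge 4-8 (w=1); MST = {4-7(w=1) 4-8(w=1)}
step 3: add edge 1-3 (w=2); MST = {1-3(w=2) 4-7(w=1) 4-8(w=1)}
step 4: add edge 3-5 (w=2); MST = {1-3(w=2) 3-5(w=2) 4-7(w=1) 4-8(w=1)}
step 5: add edge 1-7 (w=4); MST = {1-3(w=2) 1-7(w=4) 3-5(w=2) 4-7(w=1) 4-8(w=1)}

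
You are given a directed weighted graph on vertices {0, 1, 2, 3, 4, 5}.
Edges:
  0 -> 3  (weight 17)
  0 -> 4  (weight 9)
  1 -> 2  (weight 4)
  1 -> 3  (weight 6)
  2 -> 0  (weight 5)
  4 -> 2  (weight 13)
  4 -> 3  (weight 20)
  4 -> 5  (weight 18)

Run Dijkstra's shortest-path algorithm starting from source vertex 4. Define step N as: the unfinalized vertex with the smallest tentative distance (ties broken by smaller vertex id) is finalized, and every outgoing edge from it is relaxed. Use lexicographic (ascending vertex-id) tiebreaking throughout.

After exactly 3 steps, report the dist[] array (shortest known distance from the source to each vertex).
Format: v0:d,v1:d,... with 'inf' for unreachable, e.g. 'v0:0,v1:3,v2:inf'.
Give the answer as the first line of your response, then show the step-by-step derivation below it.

v0:18,v1:inf,v2:13,v3:20,v4:0,v5:18

step 1: dist = v0:inf,v1:inf,v2:13,v3:20,v4:0,v5:18
step 2: dist = v0:18,v1:inf,v2:13,v3:20,v4:0,v5:18
step 3: dist = v0:18,v1:inf,v2:13,v3:20,v4:0,v5:18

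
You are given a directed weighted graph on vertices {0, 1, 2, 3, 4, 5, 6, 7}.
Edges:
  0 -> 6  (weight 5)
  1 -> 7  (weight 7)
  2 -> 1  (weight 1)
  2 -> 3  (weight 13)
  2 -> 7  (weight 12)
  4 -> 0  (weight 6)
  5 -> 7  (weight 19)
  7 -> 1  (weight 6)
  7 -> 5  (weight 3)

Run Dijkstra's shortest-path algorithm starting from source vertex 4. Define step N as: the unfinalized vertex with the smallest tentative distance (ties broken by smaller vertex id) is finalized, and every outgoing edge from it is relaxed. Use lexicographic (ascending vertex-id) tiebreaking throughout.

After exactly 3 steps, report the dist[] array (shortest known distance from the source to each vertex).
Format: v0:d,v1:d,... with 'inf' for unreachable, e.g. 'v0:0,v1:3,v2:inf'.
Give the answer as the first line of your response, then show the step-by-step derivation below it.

v0:6,v1:inf,v2:inf,v3:inf,v4:0,v5:inf,v6:11,v7:inf

step 1: dist = v0:6,v1:inf,v2:inf,v3:inf,v4:0,v5:inf,v6:inf,v7:inf
step 2: dist = v0:6,v1:inf,v2:inf,v3:inf,v4:0,v5:inf,v6:11,v7:inf
step 3: dist = v0:6,v1:inf,v2:inf,v3:inf,v4:0,v5:inf,v6:11,v7:inf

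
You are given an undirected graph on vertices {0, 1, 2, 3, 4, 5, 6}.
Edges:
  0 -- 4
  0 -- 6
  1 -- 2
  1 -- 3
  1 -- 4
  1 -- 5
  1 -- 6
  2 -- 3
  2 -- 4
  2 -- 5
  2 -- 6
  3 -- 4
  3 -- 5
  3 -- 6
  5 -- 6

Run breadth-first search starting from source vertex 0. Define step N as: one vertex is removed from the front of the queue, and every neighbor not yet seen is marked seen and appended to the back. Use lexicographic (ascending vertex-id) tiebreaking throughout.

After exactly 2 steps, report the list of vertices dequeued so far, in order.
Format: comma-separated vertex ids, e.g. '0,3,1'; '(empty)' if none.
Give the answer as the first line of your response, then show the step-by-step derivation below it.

0,4

step 1: dequeue 0; queue=[4,6]; order=0
step 2: dequeue 4; queue=[6,1,2,3]; order=0,4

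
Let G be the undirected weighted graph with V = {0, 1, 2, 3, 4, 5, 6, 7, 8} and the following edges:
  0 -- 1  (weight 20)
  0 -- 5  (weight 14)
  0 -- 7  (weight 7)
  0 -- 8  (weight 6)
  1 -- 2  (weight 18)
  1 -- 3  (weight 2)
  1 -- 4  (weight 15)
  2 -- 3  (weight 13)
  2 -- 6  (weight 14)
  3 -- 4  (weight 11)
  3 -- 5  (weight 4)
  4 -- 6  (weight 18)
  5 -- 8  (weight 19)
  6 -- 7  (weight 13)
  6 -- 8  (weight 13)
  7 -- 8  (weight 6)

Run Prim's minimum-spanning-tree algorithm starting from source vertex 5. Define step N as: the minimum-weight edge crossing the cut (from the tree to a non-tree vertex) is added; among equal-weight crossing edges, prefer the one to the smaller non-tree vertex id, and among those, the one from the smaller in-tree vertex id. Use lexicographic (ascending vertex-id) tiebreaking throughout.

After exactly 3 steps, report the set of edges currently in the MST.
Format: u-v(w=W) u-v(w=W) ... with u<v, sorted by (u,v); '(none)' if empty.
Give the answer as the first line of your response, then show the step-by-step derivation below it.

1-3(w=2) 3-4(w=11) 3-5(w=4)

step 1: add edge 3-5 (w=4); MST = {3-5(w=4)}
step 2: add edge 1-3 (w=2); MST = {1-3(w=2) 3-5(w=4)}
step 3: add edge 3-4 (w=11); MST = {1-3(w=2) 3-4(w=11) 3-5(w=4)}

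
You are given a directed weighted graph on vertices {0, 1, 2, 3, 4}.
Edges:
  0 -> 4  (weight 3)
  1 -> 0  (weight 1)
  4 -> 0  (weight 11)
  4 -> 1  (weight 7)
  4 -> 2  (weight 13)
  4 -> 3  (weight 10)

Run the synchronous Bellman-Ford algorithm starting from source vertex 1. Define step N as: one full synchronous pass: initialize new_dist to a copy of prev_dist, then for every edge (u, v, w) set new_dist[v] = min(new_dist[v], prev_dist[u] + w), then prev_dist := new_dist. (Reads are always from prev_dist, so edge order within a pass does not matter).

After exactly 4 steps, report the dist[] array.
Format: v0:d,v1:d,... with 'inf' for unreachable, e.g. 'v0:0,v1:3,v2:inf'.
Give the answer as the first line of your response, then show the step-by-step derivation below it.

v0:1,v1:0,v2:17,v3:14,v4:4

step 1: dist = v0:1,v1:0,v2:inf,v3:inf,v4:inf
step 2: dist = v0:1,v1:0,v2:inf,v3:inf,v4:4
step 3: dist = v0:1,v1:0,v2:17,v3:14,v4:4
step 4: dist = v0:1,v1:0,v2:17,v3:14,v4:4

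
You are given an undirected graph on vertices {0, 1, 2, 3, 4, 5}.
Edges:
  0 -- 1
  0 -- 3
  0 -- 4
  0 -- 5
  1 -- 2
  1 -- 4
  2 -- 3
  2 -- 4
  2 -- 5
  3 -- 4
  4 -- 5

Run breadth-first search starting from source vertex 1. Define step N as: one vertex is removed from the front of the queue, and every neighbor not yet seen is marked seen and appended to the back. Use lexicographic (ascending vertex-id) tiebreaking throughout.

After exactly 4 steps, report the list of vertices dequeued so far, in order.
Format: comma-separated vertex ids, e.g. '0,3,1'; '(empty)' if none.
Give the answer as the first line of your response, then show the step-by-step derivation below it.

1,0,2,4

step 1: dequeue 1; queue=[0,2,4]; order=1
step 2: dequeue 0; queue=[2,4,3,5]; order=1,0
step 3: dequeue 2; queue=[4,3,5]; order=1,0,2
step 4: dequeue 4; queue=[3,5]; order=1,0,2,4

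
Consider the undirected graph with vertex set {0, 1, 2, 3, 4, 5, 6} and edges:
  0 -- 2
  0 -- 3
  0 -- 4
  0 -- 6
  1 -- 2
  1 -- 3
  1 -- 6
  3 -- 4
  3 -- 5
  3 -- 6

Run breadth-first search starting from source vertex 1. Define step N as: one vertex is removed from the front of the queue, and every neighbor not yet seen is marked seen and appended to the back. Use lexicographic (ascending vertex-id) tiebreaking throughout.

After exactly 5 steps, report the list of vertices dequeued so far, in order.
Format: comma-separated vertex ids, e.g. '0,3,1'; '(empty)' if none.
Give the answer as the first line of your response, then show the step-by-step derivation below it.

1,2,3,6,0

step 1: dequeue 1; queue=[2,3,6]; order=1
step 2: dequeue 2; queue=[3,6,0]; order=1,2
step 3: dequeue 3; queue=[6,0,4,5]; order=1,2,3
step 4: dequeue 6; queue=[0,4,5]; order=1,2,3,6
step 5: dequeue 0; queue=[4,5]; order=1,2,3,6,0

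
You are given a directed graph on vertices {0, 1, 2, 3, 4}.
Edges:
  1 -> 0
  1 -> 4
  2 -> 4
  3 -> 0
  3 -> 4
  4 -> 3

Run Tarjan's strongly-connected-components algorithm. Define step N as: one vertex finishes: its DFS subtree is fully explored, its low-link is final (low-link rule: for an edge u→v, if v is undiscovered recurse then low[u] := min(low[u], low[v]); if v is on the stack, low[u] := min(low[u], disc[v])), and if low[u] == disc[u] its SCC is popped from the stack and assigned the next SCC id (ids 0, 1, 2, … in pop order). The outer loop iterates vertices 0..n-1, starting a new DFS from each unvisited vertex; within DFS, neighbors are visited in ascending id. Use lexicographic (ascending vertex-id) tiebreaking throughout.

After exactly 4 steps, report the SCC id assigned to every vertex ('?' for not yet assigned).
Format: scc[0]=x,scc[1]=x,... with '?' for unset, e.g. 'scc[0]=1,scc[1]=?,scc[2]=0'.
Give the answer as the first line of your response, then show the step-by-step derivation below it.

scc[0]=0,scc[1]=2,scc[2]=?,scc[3]=1,scc[4]=1

step 1: low=(low[0]=0,low[1]=?,low[2]=?,low[3]=?,low[4]=?); scc=(scc[0]=0,scc[1]=?,scc[2]=?,scc[3]=?,scc[4]=?)
step 2: low=(low[0]=0,low[1]=1,low[2]=?,low[3]=2,low[4]=2); scc=(scc[0]=0,scc[1]=?,scc[2]=?,scc[3]=?,scc[4]=?)
step 3: low=(low[0]=0,low[1]=1,low[2]=?,low[3]=2,low[4]=2); scc=(scc[0]=0,scc[1]=?,scc[2]=?,scc[3]=1,scc[4]=1)
step 4: low=(low[0]=0,low[1]=1,low[2]=?,low[3]=2,low[4]=2); scc=(scc[0]=0,scc[1]=2,scc[2]=?,scc[3]=1,scc[4]=1)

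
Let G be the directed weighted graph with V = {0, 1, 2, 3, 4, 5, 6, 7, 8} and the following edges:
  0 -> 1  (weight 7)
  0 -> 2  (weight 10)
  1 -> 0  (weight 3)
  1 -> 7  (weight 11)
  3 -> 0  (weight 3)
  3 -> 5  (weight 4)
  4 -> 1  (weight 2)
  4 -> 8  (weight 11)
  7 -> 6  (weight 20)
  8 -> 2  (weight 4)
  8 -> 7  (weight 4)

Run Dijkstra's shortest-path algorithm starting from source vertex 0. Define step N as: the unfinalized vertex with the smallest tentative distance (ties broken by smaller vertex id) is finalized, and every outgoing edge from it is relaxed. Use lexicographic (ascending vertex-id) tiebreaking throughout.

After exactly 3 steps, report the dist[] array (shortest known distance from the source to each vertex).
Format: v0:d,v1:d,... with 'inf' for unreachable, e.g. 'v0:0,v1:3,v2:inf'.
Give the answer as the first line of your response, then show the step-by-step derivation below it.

v0:0,v1:7,v2:10,v3:inf,v4:inf,v5:inf,v6:inf,v7:18,v8:inf

step 1: dist = v0:0,v1:7,v2:10,v3:inf,v4:inf,v5:inf,v6:inf,v7:inf,v8:inf
step 2: dist = v0:0,v1:7,v2:10,v3:inf,v4:inf,v5:inf,v6:inf,v7:18,v8:inf
step 3: dist = v0:0,v1:7,v2:10,v3:inf,v4:inf,v5:inf,v6:inf,v7:18,v8:inf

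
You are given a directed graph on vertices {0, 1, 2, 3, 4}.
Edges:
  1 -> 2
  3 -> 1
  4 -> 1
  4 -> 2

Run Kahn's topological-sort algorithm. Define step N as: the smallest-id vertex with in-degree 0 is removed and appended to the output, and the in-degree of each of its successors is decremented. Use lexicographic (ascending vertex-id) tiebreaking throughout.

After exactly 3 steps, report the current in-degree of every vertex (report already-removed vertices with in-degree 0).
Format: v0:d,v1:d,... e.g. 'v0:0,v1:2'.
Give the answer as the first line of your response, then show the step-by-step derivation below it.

v0:0,v1:0,v2:1,v3:0,v4:0

step 1: output 0; order=[0]; indeg=(0,2,2,0,0)
step 2: output 3; order=[0,3]; indeg=(0,1,2,0,0)
step 3: output 4; order=[0,3,4]; indeg=(0,0,1,0,0)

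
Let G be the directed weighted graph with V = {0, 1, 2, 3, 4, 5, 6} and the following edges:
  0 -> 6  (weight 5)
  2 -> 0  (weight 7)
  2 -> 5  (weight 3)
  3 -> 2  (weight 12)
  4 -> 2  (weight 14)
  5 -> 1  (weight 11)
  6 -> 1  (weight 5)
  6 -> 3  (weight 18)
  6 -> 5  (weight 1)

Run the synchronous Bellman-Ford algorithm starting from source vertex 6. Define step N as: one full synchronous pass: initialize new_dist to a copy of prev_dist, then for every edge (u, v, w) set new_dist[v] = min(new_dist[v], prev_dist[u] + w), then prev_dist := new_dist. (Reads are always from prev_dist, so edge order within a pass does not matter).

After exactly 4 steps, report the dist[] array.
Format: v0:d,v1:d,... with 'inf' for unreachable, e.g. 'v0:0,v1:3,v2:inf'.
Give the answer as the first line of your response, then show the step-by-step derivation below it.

v0:37,v1:5,v2:30,v3:18,v4:inf,v5:1,v6:0

step 1: dist = v0:inf,v1:5,v2:inf,v3:18,v4:inf,v5:1,v6:0
step 2: dist = v0:inf,v1:5,v2:30,v3:18,v4:inf,v5:1,v6:0
step 3: dist = v0:37,v1:5,v2:30,v3:18,v4:inf,v5:1,v6:0
step 4: dist = v0:37,v1:5,v2:30,v3:18,v4:inf,v5:1,v6:0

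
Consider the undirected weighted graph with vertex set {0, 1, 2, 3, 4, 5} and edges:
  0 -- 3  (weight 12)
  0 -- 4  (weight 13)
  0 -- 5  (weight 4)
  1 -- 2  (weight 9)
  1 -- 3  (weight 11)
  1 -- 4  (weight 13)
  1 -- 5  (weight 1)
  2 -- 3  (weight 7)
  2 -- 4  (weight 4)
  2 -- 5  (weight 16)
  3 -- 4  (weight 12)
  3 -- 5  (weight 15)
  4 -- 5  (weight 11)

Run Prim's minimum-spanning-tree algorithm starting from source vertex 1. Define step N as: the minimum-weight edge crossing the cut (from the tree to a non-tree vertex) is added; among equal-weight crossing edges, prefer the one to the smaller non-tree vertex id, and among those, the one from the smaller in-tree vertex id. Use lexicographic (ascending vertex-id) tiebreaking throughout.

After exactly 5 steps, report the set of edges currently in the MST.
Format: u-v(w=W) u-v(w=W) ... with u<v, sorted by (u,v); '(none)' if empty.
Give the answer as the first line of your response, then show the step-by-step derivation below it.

0-5(w=4) 1-2(w=9) 1-5(w=1) 2-3(w=7) 2-4(w=4)

step 1: add edge 1-5 (w=1); MST = {1-5(w=1)}
step 2: add edge 0-5 (w=4); MST = {0-5(w=4) 1-5(w=1)}
step 3: add edge 1-2 (w=9); MST = {0-5(w=4) 1-2(w=9) 1-5(w=1)}
step 4: add edge 2-4 (w=4); MST = {0-5(w=4) 1-2(w=9) 1-5(w=1) 2-4(w=4)}
step 5: add edge 2-3 (w=7); MST = {0-5(w=4) 1-2(w=9) 1-5(w=1) 2-3(w=7) 2-4(w=4)}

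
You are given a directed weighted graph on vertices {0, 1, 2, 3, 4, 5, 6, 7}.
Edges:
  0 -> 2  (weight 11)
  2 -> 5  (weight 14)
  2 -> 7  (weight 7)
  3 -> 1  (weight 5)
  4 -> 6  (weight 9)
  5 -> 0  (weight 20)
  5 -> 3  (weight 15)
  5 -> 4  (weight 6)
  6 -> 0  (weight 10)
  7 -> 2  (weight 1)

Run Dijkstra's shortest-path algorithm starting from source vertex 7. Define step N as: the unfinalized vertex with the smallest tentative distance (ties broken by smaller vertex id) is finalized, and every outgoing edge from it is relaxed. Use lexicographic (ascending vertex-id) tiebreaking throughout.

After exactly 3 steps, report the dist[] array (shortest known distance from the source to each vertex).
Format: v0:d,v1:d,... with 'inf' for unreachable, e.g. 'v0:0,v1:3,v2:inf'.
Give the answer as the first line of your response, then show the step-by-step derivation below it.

v0:35,v1:inf,v2:1,v3:30,v4:21,v5:15,v6:inf,v7:0

step 1: dist = v0:inf,v1:inf,v2:1,v3:inf,v4:inf,v5:inf,v6:inf,v7:0
step 2: dist = v0:inf,v1:inf,v2:1,v3:inf,v4:inf,v5:15,v6:inf,v7:0
step 3: dist = v0:35,v1:inf,v2:1,v3:30,v4:21,v5:15,v6:inf,v7:0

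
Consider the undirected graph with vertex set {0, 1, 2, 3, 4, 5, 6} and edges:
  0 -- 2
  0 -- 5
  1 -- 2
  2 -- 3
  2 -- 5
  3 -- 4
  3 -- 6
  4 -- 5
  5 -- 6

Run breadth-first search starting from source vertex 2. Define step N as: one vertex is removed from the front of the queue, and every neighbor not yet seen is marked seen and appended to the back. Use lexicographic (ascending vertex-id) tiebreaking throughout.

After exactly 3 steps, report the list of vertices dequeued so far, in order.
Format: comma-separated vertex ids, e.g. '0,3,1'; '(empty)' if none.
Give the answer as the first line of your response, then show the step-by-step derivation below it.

2,0,1

step 1: dequeue 2; queue=[0,1,3,5]; order=2
step 2: dequeue 0; queue=[1,3,5]; order=2,0
step 3: dequeue 1; queue=[3,5]; order=2,0,1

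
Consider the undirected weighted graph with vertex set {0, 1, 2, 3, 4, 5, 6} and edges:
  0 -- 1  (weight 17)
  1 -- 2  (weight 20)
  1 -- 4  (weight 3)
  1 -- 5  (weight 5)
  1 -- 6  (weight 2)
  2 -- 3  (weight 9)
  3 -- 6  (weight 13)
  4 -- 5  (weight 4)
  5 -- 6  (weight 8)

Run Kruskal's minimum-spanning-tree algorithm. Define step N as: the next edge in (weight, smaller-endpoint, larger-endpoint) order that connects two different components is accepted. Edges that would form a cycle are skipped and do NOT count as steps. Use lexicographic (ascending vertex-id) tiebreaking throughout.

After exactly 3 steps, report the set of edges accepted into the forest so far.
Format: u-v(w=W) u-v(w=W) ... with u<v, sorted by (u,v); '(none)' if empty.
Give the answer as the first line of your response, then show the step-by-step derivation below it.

1-4(w=3) 1-6(w=2) 4-5(w=4)

step 1: add edge 1-6 (w=2); MST = {1-6(w=2)}
step 2: add edge 1-4 (w=3); MST = {1-4(w=3) 1-6(w=2)}
step 3: add edge 4-5 (w=4); MST = {1-4(w=3) 1-6(w=2) 4-5(w=4)}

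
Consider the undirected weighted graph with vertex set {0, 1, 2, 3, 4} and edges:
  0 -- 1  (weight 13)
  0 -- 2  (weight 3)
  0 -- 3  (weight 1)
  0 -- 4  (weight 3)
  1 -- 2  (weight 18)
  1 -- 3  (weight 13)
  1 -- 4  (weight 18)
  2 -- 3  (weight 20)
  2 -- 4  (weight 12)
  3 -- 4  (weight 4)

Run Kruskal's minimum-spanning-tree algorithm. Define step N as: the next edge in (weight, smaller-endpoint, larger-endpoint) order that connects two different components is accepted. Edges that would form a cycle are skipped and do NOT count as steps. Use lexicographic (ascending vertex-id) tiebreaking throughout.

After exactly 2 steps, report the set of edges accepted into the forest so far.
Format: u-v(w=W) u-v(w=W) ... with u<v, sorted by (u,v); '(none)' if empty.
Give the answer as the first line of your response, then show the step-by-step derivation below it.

0-2(w=3) 0-3(w=1)

step 1: add edge 0-3 (w=1); MST = {0-3(w=1)}
step 2: add edge 0-2 (w=3); MST = {0-2(w=3) 0-3(w=1)}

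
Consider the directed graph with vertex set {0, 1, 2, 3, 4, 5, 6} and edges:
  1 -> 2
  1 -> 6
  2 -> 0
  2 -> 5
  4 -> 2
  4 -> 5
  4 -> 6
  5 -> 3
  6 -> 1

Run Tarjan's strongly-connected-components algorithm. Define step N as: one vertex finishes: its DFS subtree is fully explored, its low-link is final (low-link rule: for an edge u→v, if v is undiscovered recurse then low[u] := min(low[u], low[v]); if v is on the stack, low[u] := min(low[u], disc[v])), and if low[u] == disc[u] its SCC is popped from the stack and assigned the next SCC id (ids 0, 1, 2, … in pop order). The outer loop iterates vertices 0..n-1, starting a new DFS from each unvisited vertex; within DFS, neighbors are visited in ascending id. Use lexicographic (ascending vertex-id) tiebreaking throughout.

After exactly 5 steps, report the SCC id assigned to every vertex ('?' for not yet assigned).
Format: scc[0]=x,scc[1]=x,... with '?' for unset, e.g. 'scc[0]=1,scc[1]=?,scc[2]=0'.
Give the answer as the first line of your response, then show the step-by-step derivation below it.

scc[0]=0,scc[1]=?,scc[2]=3,scc[3]=1,scc[4]=?,scc[5]=2,scc[6]=?

step 1: low=(low[0]=0,low[1]=?,low[2]=?,low[3]=?,low[4]=?,low[5]=?,low[6]=?); scc=(scc[0]=0,scc[1]=?,scc[2]=?,scc[3]=?,scc[4]=?,scc[5]=?,scc[6]=?)
step 2: low=(low[0]=0,low[1]=1,low[2]=2,low[3]=4,low[4]=?,low[5]=3,low[6]=?); scc=(scc[0]=0,scc[1]=?,scc[2]=?,scc[3]=1,scc[4]=?,scc[5]=?,scc[6]=?)
step 3: low=(low[0]=0,low[1]=1,low[2]=2,low[3]=4,low[4]=?,low[5]=3,low[6]=?); scc=(scc[0]=0,scc[1]=?,scc[2]=?,scc[3]=1,scc[4]=?,scc[5]=2,scc[6]=?)
step 4: low=(low[0]=0,low[1]=1,low[2]=2,low[3]=4,low[4]=?,low[5]=3,low[6]=?); scc=(scc[0]=0,scc[1]=?,scc[2]=3,scc[3]=1,scc[4]=?,scc[5]=2,scc[6]=?)
step 5: low=(low[0]=0,low[1]=1,low[2]=2,low[3]=4,low[4]=?,low[5]=3,low[6]=1); scc=(scc[0]=0,scc[1]=?,scc[2]=3,scc[3]=1,scc[4]=?,scc[5]=2,scc[6]=?)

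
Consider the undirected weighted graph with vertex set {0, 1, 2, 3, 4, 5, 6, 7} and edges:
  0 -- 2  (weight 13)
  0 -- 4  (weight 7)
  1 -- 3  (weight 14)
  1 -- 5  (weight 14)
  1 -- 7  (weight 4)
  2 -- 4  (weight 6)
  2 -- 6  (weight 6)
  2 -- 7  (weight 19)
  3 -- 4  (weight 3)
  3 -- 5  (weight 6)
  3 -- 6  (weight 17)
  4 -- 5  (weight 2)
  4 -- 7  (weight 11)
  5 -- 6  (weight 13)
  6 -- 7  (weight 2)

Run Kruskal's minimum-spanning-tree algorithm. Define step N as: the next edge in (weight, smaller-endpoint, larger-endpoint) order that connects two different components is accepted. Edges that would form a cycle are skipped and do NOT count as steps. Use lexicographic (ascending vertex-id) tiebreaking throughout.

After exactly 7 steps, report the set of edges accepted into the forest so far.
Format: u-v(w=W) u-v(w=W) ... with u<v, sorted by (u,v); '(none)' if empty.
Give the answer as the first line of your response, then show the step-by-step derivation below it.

0-4(w=7) 1-7(w=4) 2-4(w=6) 2-6(w=6) 3-4(w=3) 4-5(w=2) 6-7(w=2)

step 1: add edge 4-5 (w=2); MST = {4-5(w=2)}
step 2: add edge 6-7 (w=2); MST = {4-5(w=2) 6-7(w=2)}
step 3: add edge 3-4 (w=3); MST = {3-4(w=3) 4-5(w=2) 6-7(w=2)}
step 4: add edge 1-7 (w=4); MST = {1-7(w=4) 3-4(w=3) 4-5(w=2) 6-7(w=2)}
step 5: add edge 2-4 (w=6); MST = {1-7(w=4) 2-4(w=6) 3-4(w=3) 4-5(w=2) 6-7(w=2)}
step 6: add edge 2-6 (w=6); MST = {1-7(w=4) 2-4(w=6) 2-6(w=6) 3-4(w=3) 4-5(w=2) 6-7(w=2)}
step 7: add edge 0-4 (w=7); MST = {0-4(w=7) 1-7(w=4) 2-4(w=6) 2-6(w=6) 3-4(w=3) 4-5(w=2) 6-7(w=2)}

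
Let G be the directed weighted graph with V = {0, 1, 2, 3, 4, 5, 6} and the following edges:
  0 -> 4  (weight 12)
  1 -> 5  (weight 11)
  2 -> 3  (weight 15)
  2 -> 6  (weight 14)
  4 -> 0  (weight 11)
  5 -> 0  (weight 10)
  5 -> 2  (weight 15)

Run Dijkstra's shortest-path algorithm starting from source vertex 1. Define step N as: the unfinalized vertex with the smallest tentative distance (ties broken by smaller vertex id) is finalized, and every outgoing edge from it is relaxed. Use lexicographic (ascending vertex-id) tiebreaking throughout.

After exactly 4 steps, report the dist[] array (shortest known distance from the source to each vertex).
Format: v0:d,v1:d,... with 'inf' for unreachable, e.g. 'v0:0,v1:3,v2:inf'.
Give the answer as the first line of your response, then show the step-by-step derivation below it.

v0:21,v1:0,v2:26,v3:41,v4:33,v5:11,v6:40

step 1: dist = v0:inf,v1:0,v2:inf,v3:inf,v4:inf,v5:11,v6:inf
step 2: dist = v0:21,v1:0,v2:26,v3:inf,v4:inf,v5:11,v6:inf
step 3: dist = v0:21,v1:0,v2:26,v3:inf,v4:33,v5:11,v6:inf
step 4: dist = v0:21,v1:0,v2:26,v3:41,v4:33,v5:11,v6:40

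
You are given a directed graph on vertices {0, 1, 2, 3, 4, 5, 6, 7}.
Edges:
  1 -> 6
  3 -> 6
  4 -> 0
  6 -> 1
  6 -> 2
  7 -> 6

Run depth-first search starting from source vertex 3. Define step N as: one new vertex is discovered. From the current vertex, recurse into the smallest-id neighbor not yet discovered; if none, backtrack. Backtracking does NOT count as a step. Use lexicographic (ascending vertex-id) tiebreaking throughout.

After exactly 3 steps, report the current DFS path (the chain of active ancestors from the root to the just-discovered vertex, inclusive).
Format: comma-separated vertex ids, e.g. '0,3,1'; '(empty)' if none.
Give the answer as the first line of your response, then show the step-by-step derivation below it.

3,6,1

step 1: discover 3; path=3; order=3
step 2: discover 6; path=3>6; order=3,6
step 3: discover 1; path=3>6>1; order=3,6,1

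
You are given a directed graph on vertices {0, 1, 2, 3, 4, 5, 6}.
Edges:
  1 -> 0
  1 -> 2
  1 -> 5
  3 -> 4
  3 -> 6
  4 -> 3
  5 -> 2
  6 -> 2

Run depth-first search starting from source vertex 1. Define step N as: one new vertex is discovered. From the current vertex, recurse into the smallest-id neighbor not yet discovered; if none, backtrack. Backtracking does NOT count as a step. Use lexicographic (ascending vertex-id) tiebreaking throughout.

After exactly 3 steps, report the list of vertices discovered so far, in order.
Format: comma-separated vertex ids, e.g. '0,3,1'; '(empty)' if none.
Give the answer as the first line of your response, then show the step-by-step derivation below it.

1,0,2

step 1: discover 1; path=1; order=1
step 2: discover 0; path=1>0; order=1,0
step 3: discover 2; path=1>2; order=1,0,2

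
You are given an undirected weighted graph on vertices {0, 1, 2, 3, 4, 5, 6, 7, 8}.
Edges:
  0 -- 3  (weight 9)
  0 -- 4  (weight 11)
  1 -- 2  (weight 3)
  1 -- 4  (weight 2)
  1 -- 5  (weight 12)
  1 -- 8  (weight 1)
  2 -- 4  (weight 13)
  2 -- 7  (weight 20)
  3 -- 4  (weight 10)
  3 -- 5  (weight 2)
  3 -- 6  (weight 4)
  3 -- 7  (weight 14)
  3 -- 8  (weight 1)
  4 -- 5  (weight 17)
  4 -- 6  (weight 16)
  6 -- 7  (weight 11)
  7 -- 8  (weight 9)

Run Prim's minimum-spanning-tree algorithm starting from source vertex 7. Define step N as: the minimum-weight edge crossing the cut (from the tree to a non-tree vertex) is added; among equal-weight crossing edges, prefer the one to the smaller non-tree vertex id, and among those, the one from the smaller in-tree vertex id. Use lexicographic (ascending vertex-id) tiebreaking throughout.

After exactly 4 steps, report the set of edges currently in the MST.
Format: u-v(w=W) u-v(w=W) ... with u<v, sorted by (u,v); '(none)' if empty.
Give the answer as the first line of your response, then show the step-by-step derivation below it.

1-4(w=2) 1-8(w=1) 3-8(w=1) 7-8(w=9)

step 1: add edge 7-8 (w=9); MST = {7-8(w=9)}
step 2: add edge 1-8 (w=1); MST = {1-8(w=1) 7-8(w=9)}
step 3: add edge 3-8 (w=1); MST = {1-8(w=1) 3-8(w=1) 7-8(w=9)}
step 4: add edge 1-4 (w=2); MST = {1-4(w=2) 1-8(w=1) 3-8(w=1) 7-8(w=9)}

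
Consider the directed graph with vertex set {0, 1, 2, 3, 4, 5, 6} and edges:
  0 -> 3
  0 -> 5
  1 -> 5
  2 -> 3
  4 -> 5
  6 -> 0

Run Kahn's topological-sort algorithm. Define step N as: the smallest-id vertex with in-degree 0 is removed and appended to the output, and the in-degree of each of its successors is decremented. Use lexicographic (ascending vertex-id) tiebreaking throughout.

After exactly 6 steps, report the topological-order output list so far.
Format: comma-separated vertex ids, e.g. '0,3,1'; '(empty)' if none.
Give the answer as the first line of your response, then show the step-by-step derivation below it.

1,2,4,6,0,3

step 1: output 1; order=[1]; indeg=(1,0,0,2,0,2,0)
step 2: output 2; order=[1,2]; indeg=(1,0,0,1,0,2,0)
step 3: output 4; order=[1,2,4]; indeg=(1,0,0,1,0,1,0)
step 4: output 6; order=[1,2,4,6]; indeg=(0,0,0,1,0,1,0)
step 5: output 0; order=[1,2,4,6,0]; indeg=(0,0,0,0,0,0,0)
step 6: output 3; order=[1,2,4,6,0,3]; indeg=(0,0,0,0,0,0,0)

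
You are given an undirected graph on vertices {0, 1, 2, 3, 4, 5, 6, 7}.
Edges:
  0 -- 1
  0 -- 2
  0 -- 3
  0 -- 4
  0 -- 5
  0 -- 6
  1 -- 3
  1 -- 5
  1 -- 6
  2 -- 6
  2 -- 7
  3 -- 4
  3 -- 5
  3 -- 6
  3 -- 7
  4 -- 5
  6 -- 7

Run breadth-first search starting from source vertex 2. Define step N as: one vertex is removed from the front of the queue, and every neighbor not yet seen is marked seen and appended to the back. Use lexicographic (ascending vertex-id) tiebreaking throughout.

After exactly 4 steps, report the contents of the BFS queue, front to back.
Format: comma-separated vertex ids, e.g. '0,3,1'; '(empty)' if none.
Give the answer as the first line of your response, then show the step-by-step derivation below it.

1,3,4,5

step 1: dequeue 2; queue=[0,6,7]; order=2
step 2: dequeue 0; queue=[6,7,1,3,4,5]; order=2,0
step 3: dequeue 6; queue=[7,1,3,4,5]; order=2,0,6
step 4: dequeue 7; queue=[1,3,4,5]; order=2,0,6,7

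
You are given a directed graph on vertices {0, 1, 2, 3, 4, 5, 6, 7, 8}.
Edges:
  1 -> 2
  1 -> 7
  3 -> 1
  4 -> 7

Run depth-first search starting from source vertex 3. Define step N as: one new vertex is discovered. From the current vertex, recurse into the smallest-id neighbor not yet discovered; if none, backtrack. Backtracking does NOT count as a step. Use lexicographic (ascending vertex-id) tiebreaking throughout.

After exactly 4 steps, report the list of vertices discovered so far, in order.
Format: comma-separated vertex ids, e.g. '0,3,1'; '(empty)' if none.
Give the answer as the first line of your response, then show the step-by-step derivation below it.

3,1,2,7

step 1: discover 3; path=3; order=3
step 2: discover 1; path=3>1; order=3,1
step 3: discover 2; path=3>1>2; order=3,1,2
step 4: discover 7; path=3>1>7; order=3,1,2,7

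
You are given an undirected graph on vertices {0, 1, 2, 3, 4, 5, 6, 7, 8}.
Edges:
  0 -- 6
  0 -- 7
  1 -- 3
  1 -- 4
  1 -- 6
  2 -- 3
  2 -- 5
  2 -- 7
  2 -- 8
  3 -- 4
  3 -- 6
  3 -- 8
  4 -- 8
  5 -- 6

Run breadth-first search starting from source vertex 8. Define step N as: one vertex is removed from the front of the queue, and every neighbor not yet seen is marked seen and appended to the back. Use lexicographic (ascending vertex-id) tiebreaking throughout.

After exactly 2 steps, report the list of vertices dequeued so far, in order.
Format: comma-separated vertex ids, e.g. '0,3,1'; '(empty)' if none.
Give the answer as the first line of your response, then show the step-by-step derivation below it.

8,2

step 1: dequeue 8; queue=[2,3,4]; order=8
step 2: dequeue 2; queue=[3,4,5,7]; order=8,2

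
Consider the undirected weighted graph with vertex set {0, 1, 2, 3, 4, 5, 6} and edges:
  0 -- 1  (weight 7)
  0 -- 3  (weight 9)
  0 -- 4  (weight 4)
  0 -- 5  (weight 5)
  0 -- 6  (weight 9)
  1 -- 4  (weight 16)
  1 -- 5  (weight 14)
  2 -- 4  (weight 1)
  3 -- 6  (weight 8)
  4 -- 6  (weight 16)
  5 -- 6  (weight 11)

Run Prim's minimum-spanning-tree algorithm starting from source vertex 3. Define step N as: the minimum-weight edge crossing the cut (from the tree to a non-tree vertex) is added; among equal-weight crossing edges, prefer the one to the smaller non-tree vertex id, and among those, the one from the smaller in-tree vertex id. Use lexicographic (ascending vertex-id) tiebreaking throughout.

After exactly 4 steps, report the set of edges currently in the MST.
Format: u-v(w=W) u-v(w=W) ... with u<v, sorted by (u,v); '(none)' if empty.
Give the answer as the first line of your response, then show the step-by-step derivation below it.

0-3(w=9) 0-4(w=4) 2-4(w=1) 3-6(w=8)

step 1: add edge 3-6 (w=8); MST = {3-6(w=8)}
step 2: add edge 0-3 (w=9); MST = {0-3(w=9) 3-6(w=8)}
step 3: add edge 0-4 (w=4); MST = {0-3(w=9) 0-4(w=4) 3-6(w=8)}
step 4: add edge 2-4 (w=1); MST = {0-3(w=9) 0-4(w=4) 2-4(w=1) 3-6(w=8)}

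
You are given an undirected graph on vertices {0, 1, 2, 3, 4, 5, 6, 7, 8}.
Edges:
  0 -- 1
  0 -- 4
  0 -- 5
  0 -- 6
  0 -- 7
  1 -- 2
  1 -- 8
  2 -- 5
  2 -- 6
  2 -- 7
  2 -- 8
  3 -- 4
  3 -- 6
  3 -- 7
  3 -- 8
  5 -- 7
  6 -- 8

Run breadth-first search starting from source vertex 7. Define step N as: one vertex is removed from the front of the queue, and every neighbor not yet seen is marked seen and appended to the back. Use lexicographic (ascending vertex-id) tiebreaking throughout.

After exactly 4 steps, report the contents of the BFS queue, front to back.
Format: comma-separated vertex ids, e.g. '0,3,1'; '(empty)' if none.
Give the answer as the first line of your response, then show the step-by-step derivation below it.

5,1,4,6,8

step 1: dequeue 7; queue=[0,2,3,5]; order=7
step 2: dequeue 0; queue=[2,3,5,1,4,6]; order=7,0
step 3: dequeue 2; queue=[3,5,1,4,6,8]; order=7,0,2
step 4: dequeue 3; queue=[5,1,4,6,8]; order=7,0,2,3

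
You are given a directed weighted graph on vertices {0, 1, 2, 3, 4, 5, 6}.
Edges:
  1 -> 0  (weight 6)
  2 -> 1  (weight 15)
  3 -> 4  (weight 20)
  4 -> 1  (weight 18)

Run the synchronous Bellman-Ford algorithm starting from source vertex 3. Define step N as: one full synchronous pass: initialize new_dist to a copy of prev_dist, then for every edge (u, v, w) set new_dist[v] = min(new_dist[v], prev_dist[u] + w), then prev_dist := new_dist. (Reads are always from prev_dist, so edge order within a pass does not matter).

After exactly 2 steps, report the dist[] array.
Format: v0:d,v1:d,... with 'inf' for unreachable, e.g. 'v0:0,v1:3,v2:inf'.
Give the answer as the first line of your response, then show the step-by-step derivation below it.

v0:inf,v1:38,v2:inf,v3:0,v4:20,v5:inf,v6:inf

step 1: dist = v0:inf,v1:inf,v2:inf,v3:0,v4:20,v5:inf,v6:inf
step 2: dist = v0:inf,v1:38,v2:inf,v3:0,v4:20,v5:inf,v6:inf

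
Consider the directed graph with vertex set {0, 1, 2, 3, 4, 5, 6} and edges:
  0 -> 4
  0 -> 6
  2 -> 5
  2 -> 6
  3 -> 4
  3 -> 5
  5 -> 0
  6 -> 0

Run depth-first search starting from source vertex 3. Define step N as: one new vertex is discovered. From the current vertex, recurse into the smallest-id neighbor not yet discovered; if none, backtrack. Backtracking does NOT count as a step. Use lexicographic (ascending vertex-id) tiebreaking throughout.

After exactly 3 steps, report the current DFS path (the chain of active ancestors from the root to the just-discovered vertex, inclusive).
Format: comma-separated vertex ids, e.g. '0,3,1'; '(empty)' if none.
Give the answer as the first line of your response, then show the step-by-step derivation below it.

3,5

step 1: discover 3; path=3; order=3
step 2: discover 4; path=3>4; order=3,4
step 3: discover 5; path=3>5; order=3,4,5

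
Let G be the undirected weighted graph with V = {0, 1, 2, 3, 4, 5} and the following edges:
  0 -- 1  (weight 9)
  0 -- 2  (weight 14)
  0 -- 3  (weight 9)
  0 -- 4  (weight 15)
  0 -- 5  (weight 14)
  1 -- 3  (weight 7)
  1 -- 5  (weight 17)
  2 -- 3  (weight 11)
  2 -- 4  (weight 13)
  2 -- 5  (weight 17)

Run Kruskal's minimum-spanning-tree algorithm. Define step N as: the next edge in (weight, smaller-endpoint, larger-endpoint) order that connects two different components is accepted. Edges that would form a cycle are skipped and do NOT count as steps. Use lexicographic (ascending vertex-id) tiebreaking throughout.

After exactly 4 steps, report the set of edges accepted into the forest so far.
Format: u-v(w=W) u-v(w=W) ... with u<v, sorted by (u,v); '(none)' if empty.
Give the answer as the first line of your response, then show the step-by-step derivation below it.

0-1(w=9) 1-3(w=7) 2-3(w=11) 2-4(w=13)

step 1: add edge 1-3 (w=7); MST = {1-3(w=7)}
step 2: add edge 0-1 (w=9); MST = {0-1(w=9) 1-3(w=7)}
step 3: add edge 2-3 (w=11); MST = {0-1(w=9) 1-3(w=7) 2-3(w=11)}
step 4: add edge 2-4 (w=13); MST = {0-1(w=9) 1-3(w=7) 2-3(w=11) 2-4(w=13)}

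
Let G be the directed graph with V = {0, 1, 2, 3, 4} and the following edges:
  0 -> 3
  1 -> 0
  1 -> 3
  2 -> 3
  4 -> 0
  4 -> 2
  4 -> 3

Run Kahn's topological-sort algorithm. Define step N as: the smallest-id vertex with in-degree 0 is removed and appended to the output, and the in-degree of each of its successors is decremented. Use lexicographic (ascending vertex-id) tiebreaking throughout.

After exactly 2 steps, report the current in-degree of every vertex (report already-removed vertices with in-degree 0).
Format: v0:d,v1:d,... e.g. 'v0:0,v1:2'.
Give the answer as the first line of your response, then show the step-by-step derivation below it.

v0:0,v1:0,v2:0,v3:2,v4:0

step 1: output 1; order=[1]; indeg=(1,0,1,3,0)
step 2: output 4; order=[1,4]; indeg=(0,0,0,2,0)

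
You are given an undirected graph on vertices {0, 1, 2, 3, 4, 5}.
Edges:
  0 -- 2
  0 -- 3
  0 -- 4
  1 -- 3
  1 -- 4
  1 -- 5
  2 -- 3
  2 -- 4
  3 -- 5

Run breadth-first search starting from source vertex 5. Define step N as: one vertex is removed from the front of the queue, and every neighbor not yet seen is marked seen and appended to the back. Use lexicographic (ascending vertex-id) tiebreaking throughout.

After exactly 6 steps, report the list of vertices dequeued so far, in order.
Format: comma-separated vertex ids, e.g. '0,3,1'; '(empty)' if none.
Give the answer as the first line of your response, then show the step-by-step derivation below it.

5,1,3,4,0,2

step 1: dequeue 5; queue=[1,3]; order=5
step 2: dequeue 1; queue=[3,4]; order=5,1
step 3: dequeue 3; queue=[4,0,2]; order=5,1,3
step 4: dequeue 4; queue=[0,2]; order=5,1,3,4
step 5: dequeue 0; queue=[2]; order=5,1,3,4,0
step 6: dequeue 2; queue=[(empty)]; order=5,1,3,4,0,2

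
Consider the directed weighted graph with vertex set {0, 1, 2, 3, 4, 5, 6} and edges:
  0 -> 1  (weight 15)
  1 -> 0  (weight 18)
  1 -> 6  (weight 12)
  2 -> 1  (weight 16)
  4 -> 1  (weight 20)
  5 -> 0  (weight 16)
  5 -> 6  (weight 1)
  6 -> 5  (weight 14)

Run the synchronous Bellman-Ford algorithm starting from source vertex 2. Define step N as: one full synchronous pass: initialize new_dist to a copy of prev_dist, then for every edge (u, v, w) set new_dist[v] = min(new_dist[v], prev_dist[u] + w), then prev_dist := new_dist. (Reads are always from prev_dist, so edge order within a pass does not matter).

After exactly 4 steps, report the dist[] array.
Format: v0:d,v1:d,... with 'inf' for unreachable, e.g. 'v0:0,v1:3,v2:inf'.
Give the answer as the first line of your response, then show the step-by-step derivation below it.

v0:34,v1:16,v2:0,v3:inf,v4:inf,v5:42,v6:28

step 1: dist = v0:inf,v1:16,v2:0,v3:inf,v4:inf,v5:inf,v6:inf
step 2: dist = v0:34,v1:16,v2:0,v3:inf,v4:inf,v5:inf,v6:28
step 3: dist = v0:34,v1:16,v2:0,v3:inf,v4:inf,v5:42,v6:28
step 4: dist = v0:34,v1:16,v2:0,v3:inf,v4:inf,v5:42,v6:28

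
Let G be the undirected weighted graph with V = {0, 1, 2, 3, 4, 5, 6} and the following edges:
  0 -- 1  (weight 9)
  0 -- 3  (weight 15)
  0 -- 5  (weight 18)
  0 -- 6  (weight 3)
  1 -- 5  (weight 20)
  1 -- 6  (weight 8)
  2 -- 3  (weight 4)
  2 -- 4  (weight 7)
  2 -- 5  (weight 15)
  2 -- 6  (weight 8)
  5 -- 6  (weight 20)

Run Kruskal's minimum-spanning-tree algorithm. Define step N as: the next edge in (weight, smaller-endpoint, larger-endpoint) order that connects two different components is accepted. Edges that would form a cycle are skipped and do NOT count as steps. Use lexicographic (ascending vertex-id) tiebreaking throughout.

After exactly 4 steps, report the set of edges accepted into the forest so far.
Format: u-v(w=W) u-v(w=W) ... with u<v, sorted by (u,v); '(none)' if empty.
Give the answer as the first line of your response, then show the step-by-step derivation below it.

0-6(w=3) 1-6(w=8) 2-3(w=4) 2-4(w=7)

step 1: add edge 0-6 (w=3); MST = {0-6(w=3)}
step 2: add edge 2-3 (w=4); MST = {0-6(w=3) 2-3(w=4)}
step 3: add edge 2-4 (w=7); MST = {0-6(w=3) 2-3(w=4) 2-4(w=7)}
step 4: add edge 1-6 (w=8); MST = {0-6(w=3) 1-6(w=8) 2-3(w=4) 2-4(w=7)}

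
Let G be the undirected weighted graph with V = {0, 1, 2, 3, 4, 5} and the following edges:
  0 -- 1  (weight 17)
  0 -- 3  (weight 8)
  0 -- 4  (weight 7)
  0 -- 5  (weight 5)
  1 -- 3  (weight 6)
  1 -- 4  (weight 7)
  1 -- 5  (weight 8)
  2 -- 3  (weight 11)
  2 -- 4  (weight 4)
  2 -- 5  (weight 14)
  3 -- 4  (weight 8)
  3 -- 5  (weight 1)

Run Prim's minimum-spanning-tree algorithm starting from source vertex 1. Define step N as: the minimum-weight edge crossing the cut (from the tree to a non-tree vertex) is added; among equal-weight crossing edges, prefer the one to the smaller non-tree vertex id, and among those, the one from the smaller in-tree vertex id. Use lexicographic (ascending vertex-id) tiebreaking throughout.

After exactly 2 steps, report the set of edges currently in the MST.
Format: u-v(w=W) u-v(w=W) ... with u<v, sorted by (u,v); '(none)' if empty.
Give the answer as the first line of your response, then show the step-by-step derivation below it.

1-3(w=6) 3-5(w=1)

step 1: add edge 1-3 (w=6); MST = {1-3(w=6)}
step 2: add edge 3-5 (w=1); MST = {1-3(w=6) 3-5(w=1)}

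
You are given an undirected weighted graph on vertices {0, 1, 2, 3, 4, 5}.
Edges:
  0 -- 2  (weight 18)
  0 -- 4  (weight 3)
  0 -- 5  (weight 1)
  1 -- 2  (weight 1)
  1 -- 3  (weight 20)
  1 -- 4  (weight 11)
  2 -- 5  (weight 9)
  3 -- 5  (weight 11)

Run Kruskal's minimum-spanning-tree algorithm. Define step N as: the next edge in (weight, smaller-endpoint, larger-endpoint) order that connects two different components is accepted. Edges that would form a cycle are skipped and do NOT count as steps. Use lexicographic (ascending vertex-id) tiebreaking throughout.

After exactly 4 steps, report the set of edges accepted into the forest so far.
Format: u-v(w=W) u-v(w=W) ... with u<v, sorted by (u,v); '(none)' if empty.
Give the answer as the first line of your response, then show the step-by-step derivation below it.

0-4(w=3) 0-5(w=1) 1-2(w=1) 2-5(w=9)

step 1: add edge 0-5 (w=1); MST = {0-5(w=1)}
step 2: add edge 1-2 (w=1); MST = {0-5(w=1) 1-2(w=1)}
step 3: add edge 0-4 (w=3); MST = {0-4(w=3) 0-5(w=1) 1-2(w=1)}
step 4: add edge 2-5 (w=9); MST = {0-4(w=3) 0-5(w=1) 1-2(w=1) 2-5(w=9)}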